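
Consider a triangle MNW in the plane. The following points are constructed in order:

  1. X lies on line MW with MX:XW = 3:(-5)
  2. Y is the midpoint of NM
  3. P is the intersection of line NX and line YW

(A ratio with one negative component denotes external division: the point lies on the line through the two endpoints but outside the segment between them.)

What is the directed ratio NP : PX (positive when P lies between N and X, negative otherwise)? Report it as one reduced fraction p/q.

Set M = (0, 0), N = (1, 0), W = (0, 1); any affine frame gives the same invariant.
1. X lies on line MW with MX:XW = 3:(-5) ⇒ X = (0, -3/2)
2. Y is the midpoint of NM ⇒ Y = (1/2, 0)
3. P is the intersection of line NX and line YW ⇒ P = (5/7, -3/7)
P = N + t·(X−N) with t = 2/7, so NP:PX = t:(1−t) = 2/7:5/7

NP:PX = 2/5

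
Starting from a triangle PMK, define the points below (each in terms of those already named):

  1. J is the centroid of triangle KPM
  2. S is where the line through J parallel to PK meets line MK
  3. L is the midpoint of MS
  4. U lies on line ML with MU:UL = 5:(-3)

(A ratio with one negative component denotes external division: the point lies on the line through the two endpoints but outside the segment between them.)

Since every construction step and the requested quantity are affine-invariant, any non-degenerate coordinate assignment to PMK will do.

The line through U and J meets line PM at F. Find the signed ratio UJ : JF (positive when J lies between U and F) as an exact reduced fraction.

Work in coordinates with P = (0, 0), M = (1, 0), K = (0, 1).
1. J is the centroid of triangle KPM ⇒ J = (1/3, 1/3)
2. S is where the line through J parallel to PK meets line MK ⇒ S = (1/3, 2/3)
3. L is the midpoint of MS ⇒ L = (2/3, 1/3)
4. U lies on line ML with MU:UL = 5:(-3) ⇒ U = (1/6, 5/6)
line UJ meets PM at F = (4/9, 0)
J = U + t·(F−U) with t = 3/5, so UJ:JF = 3/5:2/5

UJ:JF = 3/2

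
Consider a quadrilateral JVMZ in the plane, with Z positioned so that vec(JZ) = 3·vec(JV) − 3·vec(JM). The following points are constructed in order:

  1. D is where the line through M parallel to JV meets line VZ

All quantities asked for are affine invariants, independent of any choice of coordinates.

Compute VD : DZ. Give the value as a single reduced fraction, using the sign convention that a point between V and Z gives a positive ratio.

VD:DZ = -1/4

Work in coordinates with J = (0, 0), V = (1, 0), M = (0, 1), Z = (3, -3).
1. D is where the line through M parallel to JV meets line VZ ⇒ D = (1/3, 1)
D = V + t·(Z−V) with t = -1/3, so VD:DZ = t:(1−t) = -1/3:4/3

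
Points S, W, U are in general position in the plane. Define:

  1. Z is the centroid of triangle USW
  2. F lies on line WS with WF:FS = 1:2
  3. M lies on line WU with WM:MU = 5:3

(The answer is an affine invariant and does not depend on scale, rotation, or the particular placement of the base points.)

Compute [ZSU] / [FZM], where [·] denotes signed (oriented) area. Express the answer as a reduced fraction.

Choose coordinates S = (0, 0), W = (1, 0), U = (0, 1).
1. Z is the centroid of triangle USW ⇒ Z = (1/3, 1/3)
2. F lies on line WS with WF:FS = 1:2 ⇒ F = (2/3, 0)
3. M lies on line WU with WM:MU = 5:3 ⇒ M = (3/8, 5/8)
2·[ZSU] = -1/3, 2·[FZM] = -1/9
[ZSU]:[FZM] = -1/3:-1/9 = 3

[ZSU]:[FZM] = 3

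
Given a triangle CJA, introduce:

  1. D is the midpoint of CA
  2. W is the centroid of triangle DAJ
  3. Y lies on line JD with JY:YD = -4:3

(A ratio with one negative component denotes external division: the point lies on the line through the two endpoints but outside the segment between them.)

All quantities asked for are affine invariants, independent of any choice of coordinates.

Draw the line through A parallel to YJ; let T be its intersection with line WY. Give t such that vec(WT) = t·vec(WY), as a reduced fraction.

t = -2

Work in coordinates with C = (0, 0), J = (1, 0), A = (0, 1).
1. D is the midpoint of CA ⇒ D = (0, 1/2)
2. W is the centroid of triangle DAJ ⇒ W = (1/3, 1/2)
3. Y lies on line JD with JY:YD = -4:3 ⇒ Y = (-3, 2)
through A parallel to YJ: direction (4, -2); meets WY at T = (7, -5/2)
T = W + t·(Y−W) with t = -2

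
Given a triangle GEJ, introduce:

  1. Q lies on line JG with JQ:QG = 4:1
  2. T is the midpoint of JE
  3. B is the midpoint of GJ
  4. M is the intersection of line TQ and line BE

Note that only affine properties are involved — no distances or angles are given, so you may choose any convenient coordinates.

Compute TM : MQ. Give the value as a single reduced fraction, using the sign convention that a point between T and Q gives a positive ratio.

TM:MQ = 5/6

Work in coordinates with G = (0, 0), E = (1, 0), J = (0, 1).
1. Q lies on line JG with JQ:QG = 4:1 ⇒ Q = (0, 1/5)
2. T is the midpoint of JE ⇒ T = (1/2, 1/2)
3. B is the midpoint of GJ ⇒ B = (0, 1/2)
4. M is the intersection of line TQ and line BE ⇒ M = (3/11, 4/11)
M = T + t·(Q−T) with t = 5/11, so TM:MQ = t:(1−t) = 5/11:6/11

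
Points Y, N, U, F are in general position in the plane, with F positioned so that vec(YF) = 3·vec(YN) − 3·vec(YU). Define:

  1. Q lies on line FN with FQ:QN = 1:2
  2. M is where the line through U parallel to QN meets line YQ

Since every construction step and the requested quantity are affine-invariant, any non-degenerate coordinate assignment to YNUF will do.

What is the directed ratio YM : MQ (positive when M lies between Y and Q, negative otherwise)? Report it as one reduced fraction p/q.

YM:MQ = 2

Set Y = (0, 0), N = (1, 0), U = (0, 1), F = (3, -3); any affine frame gives the same invariant.
1. Q lies on line FN with FQ:QN = 1:2 ⇒ Q = (7/3, -2)
2. M is where the line through U parallel to QN meets line YQ ⇒ M = (14/9, -4/3)
M = Y + t·(Q−Y) with t = 2/3, so YM:MQ = t:(1−t) = 2/3:1/3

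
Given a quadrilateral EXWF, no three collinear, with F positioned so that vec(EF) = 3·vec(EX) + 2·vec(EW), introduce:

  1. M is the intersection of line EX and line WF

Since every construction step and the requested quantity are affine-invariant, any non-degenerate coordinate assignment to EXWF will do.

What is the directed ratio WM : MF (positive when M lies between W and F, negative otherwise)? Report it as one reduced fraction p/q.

Choose coordinates E = (0, 0), X = (1, 0), W = (0, 1), F = (3, 2).
1. M is the intersection of line EX and line WF ⇒ M = (-3, 0)
M = W + t·(F−W) with t = -1, so WM:MF = t:(1−t) = -1:2

WM:MF = -1/2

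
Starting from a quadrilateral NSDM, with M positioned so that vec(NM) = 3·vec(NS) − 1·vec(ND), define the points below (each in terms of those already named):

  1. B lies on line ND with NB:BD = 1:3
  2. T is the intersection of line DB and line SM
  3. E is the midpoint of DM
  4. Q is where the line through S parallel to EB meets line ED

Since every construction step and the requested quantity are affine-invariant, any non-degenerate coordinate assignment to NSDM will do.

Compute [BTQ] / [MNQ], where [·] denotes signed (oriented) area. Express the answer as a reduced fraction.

[BTQ]:[MNQ] = 5/16

Set N = (0, 0), S = (1, 0), D = (0, 1), M = (3, -1); any affine frame gives the same invariant.
1. B lies on line ND with NB:BD = 1:3 ⇒ B = (0, 1/4)
2. T is the intersection of line DB and line SM ⇒ T = (0, 1/2)
3. E is the midpoint of DM ⇒ E = (3/2, 0)
4. Q is where the line through S parallel to EB meets line ED ⇒ Q = (5/3, -1/9)
2·[BTQ] = -5/12, 2·[MNQ] = -4/3
[BTQ]:[MNQ] = -5/12:-4/3 = 5/16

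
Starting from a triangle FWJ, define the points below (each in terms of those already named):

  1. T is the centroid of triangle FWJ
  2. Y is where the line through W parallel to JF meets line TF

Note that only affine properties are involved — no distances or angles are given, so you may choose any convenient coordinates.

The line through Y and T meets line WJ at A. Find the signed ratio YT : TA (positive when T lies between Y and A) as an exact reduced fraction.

Work in coordinates with F = (0, 0), W = (1, 0), J = (0, 1).
1. T is the centroid of triangle FWJ ⇒ T = (1/3, 1/3)
2. Y is where the line through W parallel to JF meets line TF ⇒ Y = (1, 1)
line YT meets WJ at A = (1/2, 1/2)
T = Y + t·(A−Y) with t = 4/3, so YT:TA = 4/3:-1/3

YT:TA = -4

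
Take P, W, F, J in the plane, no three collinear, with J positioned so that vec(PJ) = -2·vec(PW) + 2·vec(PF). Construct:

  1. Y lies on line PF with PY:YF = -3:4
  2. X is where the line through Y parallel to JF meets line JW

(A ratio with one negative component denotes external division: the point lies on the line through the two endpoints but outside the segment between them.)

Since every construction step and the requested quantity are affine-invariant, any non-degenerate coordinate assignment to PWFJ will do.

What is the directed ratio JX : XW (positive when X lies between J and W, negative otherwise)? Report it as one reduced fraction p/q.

JX:XW = -8/7

Choose coordinates P = (0, 0), W = (1, 0), F = (0, 1), J = (-2, 2).
1. Y lies on line PF with PY:YF = -3:4 ⇒ Y = (0, -3)
2. X is where the line through Y parallel to JF meets line JW ⇒ X = (22, -14)
X = J + t·(W−J) with t = 8, so JX:XW = t:(1−t) = 8:-7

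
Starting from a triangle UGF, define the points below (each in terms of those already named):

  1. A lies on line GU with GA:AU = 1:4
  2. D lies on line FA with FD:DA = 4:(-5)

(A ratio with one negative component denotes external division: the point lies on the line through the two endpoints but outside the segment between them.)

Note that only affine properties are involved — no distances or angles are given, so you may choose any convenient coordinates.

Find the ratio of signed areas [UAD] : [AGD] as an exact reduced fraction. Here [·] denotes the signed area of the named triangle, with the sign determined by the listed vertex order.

Work in coordinates with U = (0, 0), G = (1, 0), F = (0, 1).
1. A lies on line GU with GA:AU = 1:4 ⇒ A = (4/5, 0)
2. D lies on line FA with FD:DA = 4:(-5) ⇒ D = (-16/5, 5)
2·[UAD] = 4, 2·[AGD] = 1
[UAD]:[AGD] = 4:1 = 4

[UAD]:[AGD] = 4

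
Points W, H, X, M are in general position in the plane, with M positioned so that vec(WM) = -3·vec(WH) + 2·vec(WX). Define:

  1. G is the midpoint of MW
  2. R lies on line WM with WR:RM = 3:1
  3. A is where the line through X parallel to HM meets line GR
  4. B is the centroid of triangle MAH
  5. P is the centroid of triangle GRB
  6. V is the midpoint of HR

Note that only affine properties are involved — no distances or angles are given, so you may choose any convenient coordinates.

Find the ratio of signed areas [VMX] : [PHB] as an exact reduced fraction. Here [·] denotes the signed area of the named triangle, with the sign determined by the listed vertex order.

[VMX]:[PHB] = -99/56

Choose coordinates W = (0, 0), H = (1, 0), X = (0, 1), M = (-3, 2).
1. G is the midpoint of MW ⇒ G = (-3/2, 1)
2. R lies on line WM with WR:RM = 3:1 ⇒ R = (-9/4, 3/2)
3. A is where the line through X parallel to HM meets line GR ⇒ A = (-6, 4)
4. B is the centroid of triangle MAH ⇒ B = (-8/3, 2)
5. P is the centroid of triangle GRB ⇒ P = (-77/36, 3/2)
6. V is the midpoint of HR ⇒ V = (-5/8, 3/4)
2·[VMX] = -11/8, 2·[PHB] = 7/9
[VMX]:[PHB] = -11/8:7/9 = -99/56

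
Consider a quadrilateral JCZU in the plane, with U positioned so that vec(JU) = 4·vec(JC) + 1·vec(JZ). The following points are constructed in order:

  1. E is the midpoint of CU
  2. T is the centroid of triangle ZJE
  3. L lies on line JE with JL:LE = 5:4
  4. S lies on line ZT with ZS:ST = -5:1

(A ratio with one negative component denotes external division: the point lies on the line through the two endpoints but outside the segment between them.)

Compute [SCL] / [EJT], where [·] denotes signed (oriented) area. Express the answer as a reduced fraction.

Set J = (0, 0), C = (1, 0), Z = (0, 1), U = (4, 1); any affine frame gives the same invariant.
1. E is the midpoint of CU ⇒ E = (5/2, 1/2)
2. T is the centroid of triangle ZJE ⇒ T = (5/6, 1/2)
3. L lies on line JE with JL:LE = 5:4 ⇒ L = (25/18, 5/18)
4. S lies on line ZT with ZS:ST = -5:1 ⇒ S = (25/24, 3/8)
2·[SCL] = 29/216, 2·[EJT] = -5/6
[SCL]:[EJT] = 29/216:-5/6 = -29/180

[SCL]:[EJT] = -29/180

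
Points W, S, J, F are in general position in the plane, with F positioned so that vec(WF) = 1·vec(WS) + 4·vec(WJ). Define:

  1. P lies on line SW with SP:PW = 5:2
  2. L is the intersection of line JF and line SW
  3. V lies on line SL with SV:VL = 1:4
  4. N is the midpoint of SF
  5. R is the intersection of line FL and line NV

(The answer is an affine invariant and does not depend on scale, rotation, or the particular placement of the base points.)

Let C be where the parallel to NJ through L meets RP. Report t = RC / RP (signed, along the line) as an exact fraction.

t = 224/263

Set W = (0, 0), S = (1, 0), J = (0, 1), F = (1, 4); any affine frame gives the same invariant.
1. P lies on line SW with SP:PW = 5:2 ⇒ P = (2/7, 0)
2. L is the intersection of line JF and line SW ⇒ L = (-1/3, 0)
3. V lies on line SL with SV:VL = 1:4 ⇒ V = (11/15, 0)
4. N is the midpoint of SF ⇒ N = (1, 2)
5. R is the intersection of line FL and line NV ⇒ R = (13/9, 16/3)
through L parallel to NJ: direction (-1, -1); meets RP at C = (361/789, 208/263)
C = R + t·(P−R) with t = 224/263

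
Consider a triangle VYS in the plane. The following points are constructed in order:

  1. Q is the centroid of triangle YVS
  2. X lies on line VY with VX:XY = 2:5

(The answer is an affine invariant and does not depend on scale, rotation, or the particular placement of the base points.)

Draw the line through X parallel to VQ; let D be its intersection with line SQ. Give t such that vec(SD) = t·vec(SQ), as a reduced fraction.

Work in coordinates with V = (0, 0), Y = (1, 0), S = (0, 1).
1. Q is the centroid of triangle YVS ⇒ Q = (1/3, 1/3)
2. X lies on line VY with VX:XY = 2:5 ⇒ X = (2/7, 0)
through X parallel to VQ: direction (1/3, 1/3); meets SQ at D = (3/7, 1/7)
D = S + t·(Q−S) with t = 9/7

t = 9/7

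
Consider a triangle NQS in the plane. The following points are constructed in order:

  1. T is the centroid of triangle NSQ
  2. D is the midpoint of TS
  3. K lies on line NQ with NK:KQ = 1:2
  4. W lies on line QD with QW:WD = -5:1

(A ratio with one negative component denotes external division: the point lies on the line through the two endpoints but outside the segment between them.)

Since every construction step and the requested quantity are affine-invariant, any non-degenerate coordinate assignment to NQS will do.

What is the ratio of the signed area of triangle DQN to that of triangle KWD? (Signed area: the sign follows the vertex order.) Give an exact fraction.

[DQN]:[KWD] = 6

Choose coordinates N = (0, 0), Q = (1, 0), S = (0, 1).
1. T is the centroid of triangle NSQ ⇒ T = (1/3, 1/3)
2. D is the midpoint of TS ⇒ D = (1/6, 2/3)
3. K lies on line NQ with NK:KQ = 1:2 ⇒ K = (1/3, 0)
4. W lies on line QD with QW:WD = -5:1 ⇒ W = (-1/24, 5/6)
2·[DQN] = -2/3, 2·[KWD] = -1/9
[DQN]:[KWD] = -2/3:-1/9 = 6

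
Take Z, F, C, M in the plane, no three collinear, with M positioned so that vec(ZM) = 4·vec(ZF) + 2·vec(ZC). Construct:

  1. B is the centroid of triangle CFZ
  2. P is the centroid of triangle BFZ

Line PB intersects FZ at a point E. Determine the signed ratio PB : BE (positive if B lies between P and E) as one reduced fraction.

PB:BE = -2/3

Choose coordinates Z = (0, 0), F = (1, 0), C = (0, 1), M = (4, 2).
1. B is the centroid of triangle CFZ ⇒ B = (1/3, 1/3)
2. P is the centroid of triangle BFZ ⇒ P = (4/9, 1/9)
line PB meets FZ at E = (1/2, 0)
B = P + t·(E−P) with t = -2, so PB:BE = -2:3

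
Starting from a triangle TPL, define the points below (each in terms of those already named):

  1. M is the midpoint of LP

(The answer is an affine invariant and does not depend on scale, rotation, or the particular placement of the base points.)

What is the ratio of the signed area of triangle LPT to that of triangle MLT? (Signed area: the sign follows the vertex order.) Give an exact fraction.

Choose coordinates T = (0, 0), P = (1, 0), L = (0, 1).
1. M is the midpoint of LP ⇒ M = (1/2, 1/2)
2·[LPT] = -1, 2·[MLT] = 1/2
[LPT]:[MLT] = -1:1/2 = -2

[LPT]:[MLT] = -2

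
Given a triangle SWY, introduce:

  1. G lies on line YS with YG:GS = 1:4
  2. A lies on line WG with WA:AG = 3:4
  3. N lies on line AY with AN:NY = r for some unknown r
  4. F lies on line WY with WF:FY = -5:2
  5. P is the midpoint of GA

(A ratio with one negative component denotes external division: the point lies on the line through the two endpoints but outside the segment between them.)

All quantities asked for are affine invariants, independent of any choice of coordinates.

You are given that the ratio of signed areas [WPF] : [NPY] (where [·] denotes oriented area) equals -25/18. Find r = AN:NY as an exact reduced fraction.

r = -4/3

Work in coordinates with S = (0, 0), W = (1, 0), Y = (0, 1).
1. G lies on line YS with YG:GS = 1:4 ⇒ G = (0, 4/5)
2. A lies on line WG with WA:AG = 3:4 ⇒ A = (4/7, 12/35)
3. With AN:NY = r, write λ = r/(r+1) so N = A + λ·(Y−A); N is affine-linear in λ
4. F lies on line WY with WF:FY = -5:2 ⇒ F = (-2/3, 5/3)
5. P is the midpoint of GA ⇒ P = (2/7, 4/7)
Every point depending on N is an affine combination of N and λ-independent points, so each such coordinate is linear in λ; the λ² term in each signed area is a multiple of (Y−A)×(Y−A) = 0, so 2·[WPF] and 2·[NPY] are each linear in λ. Evaluating at λ=0 and λ=1:
  2·[WPF] = -5/21,   2·[NPY] = 2/35·λ − 2/35
So [WPF]:[NPY] = (-5/21) / (2/35·λ − 2/35). Setting this equal to -25/18:
  -5/21 = -25/18·(2/35·λ − 2/35)  ⇒  λ = 4
Then r = λ/(1−λ) = (4)/(-3) = -4/3. Check: with r = -4/3, N = (-12/7, 104/35) and [WPF]:[NPY] = -25/18 as required.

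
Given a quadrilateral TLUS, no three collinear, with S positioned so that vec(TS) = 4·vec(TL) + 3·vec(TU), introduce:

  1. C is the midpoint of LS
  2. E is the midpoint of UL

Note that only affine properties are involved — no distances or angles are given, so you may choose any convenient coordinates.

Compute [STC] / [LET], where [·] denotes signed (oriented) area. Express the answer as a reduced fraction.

Set T = (0, 0), L = (1, 0), U = (0, 1), S = (4, 3); any affine frame gives the same invariant.
1. C is the midpoint of LS ⇒ C = (5/2, 3/2)
2. E is the midpoint of UL ⇒ E = (1/2, 1/2)
2·[STC] = 3/2, 2·[LET] = 1/2
[STC]:[LET] = 3/2:1/2 = 3

[STC]:[LET] = 3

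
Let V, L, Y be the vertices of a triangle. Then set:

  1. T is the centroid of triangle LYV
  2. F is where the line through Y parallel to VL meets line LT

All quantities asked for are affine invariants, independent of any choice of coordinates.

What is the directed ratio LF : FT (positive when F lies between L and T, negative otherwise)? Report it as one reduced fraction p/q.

Set V = (0, 0), L = (1, 0), Y = (0, 1); any affine frame gives the same invariant.
1. T is the centroid of triangle LYV ⇒ T = (1/3, 1/3)
2. F is where the line through Y parallel to VL meets line LT ⇒ F = (-1, 1)
F = L + t·(T−L) with t = 3, so LF:FT = t:(1−t) = 3:-2

LF:FT = -3/2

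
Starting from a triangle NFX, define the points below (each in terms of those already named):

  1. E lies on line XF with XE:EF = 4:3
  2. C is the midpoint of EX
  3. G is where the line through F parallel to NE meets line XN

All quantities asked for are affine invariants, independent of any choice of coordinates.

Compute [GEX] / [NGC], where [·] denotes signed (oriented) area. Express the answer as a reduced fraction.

[GEX]:[NGC] = 14/3

Assign N = (0, 0), F = (1, 0), X = (0, 1) — the answer is frame-independent, so this choice is without loss of generality.
1. E lies on line XF with XE:EF = 4:3 ⇒ E = (4/7, 3/7)
2. C is the midpoint of EX ⇒ C = (2/7, 5/7)
3. G is where the line through F parallel to NE meets line XN ⇒ G = (0, -3/4)
2·[GEX] = 1, 2·[NGC] = 3/14
[GEX]:[NGC] = 1:3/14 = 14/3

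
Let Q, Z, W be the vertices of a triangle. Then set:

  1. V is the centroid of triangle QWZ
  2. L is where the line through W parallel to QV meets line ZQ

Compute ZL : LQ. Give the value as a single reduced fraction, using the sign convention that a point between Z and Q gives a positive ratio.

Assign Q = (0, 0), Z = (1, 0), W = (0, 1) — the answer is frame-independent, so this choice is without loss of generality.
1. V is the centroid of triangle QWZ ⇒ V = (1/3, 1/3)
2. L is where the line through W parallel to QV meets line ZQ ⇒ L = (-1, 0)
L = Z + t·(Q−Z) with t = 2, so ZL:LQ = t:(1−t) = 2:-1

ZL:LQ = -2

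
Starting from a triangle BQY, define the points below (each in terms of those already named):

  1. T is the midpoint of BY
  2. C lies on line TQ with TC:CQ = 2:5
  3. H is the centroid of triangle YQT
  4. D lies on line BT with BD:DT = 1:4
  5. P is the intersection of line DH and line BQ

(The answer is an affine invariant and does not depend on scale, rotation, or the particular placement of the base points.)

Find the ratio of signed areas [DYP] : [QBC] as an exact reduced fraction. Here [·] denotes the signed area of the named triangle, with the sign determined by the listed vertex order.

[DYP]:[QBC] = -21/100

Assign B = (0, 0), Q = (1, 0), Y = (0, 1) — the answer is frame-independent, so this choice is without loss of generality.
1. T is the midpoint of BY ⇒ T = (0, 1/2)
2. C lies on line TQ with TC:CQ = 2:5 ⇒ C = (2/7, 5/14)
3. H is the centroid of triangle YQT ⇒ H = (1/3, 1/2)
4. D lies on line BT with BD:DT = 1:4 ⇒ D = (0, 1/10)
5. P is the intersection of line DH and line BQ ⇒ P = (-1/12, 0)
2·[DYP] = 3/40, 2·[QBC] = -5/14
[DYP]:[QBC] = 3/40:-5/14 = -21/100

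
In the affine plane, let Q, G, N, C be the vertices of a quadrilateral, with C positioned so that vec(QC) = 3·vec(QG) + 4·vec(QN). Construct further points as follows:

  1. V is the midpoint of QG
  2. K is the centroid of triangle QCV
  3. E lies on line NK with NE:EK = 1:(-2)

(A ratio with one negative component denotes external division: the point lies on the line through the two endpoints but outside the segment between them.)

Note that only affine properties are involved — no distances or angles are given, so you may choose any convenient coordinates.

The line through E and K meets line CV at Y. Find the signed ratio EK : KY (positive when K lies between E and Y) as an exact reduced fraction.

Choose coordinates Q = (0, 0), G = (1, 0), N = (0, 1), C = (3, 4).
1. V is the midpoint of QG ⇒ V = (1/2, 0)
2. K is the centroid of triangle QCV ⇒ K = (7/6, 4/3)
3. E lies on line NK with NE:EK = 1:(-2) ⇒ E = (-7/6, 2/3)
line EK meets CV at Y = (63/46, 32/23)
K = E + t·(Y−E) with t = 23/25, so EK:KY = 23/25:2/25

EK:KY = 23/2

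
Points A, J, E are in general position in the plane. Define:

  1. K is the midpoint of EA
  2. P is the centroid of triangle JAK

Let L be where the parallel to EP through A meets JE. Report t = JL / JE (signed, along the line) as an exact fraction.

t = 5/3

Work in coordinates with A = (0, 0), J = (1, 0), E = (0, 1).
1. K is the midpoint of EA ⇒ K = (0, 1/2)
2. P is the centroid of triangle JAK ⇒ P = (1/3, 1/6)
through A parallel to EP: direction (1/3, -5/6); meets JE at L = (-2/3, 5/3)
L = J + t·(E−J) with t = 5/3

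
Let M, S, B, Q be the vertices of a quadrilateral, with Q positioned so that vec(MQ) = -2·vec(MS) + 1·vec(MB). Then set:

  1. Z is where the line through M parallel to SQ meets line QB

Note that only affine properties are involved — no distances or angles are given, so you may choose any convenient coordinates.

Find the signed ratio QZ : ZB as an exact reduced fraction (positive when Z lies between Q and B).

QZ:ZB = -1/3

Set M = (0, 0), S = (1, 0), B = (0, 1), Q = (-2, 1); any affine frame gives the same invariant.
1. Z is where the line through M parallel to SQ meets line QB ⇒ Z = (-3, 1)
Z = Q + t·(B−Q) with t = -1/2, so QZ:ZB = t:(1−t) = -1/2:3/2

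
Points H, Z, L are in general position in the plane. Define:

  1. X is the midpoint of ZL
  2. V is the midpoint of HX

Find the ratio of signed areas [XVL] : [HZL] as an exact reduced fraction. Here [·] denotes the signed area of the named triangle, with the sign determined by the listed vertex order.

[XVL]:[HZL] = -1/4

Work in coordinates with H = (0, 0), Z = (1, 0), L = (0, 1).
1. X is the midpoint of ZL ⇒ X = (1/2, 1/2)
2. V is the midpoint of HX ⇒ V = (1/4, 1/4)
2·[XVL] = -1/4, 2·[HZL] = 1
[XVL]:[HZL] = -1/4:1 = -1/4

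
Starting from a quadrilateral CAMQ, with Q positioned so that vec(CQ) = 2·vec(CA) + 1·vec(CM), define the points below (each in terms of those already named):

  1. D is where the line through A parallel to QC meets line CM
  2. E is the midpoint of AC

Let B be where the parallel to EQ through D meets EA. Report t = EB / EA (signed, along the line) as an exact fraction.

t = 1/2

Set C = (0, 0), A = (1, 0), M = (0, 1), Q = (2, 1); any affine frame gives the same invariant.
1. D is where the line through A parallel to QC meets line CM ⇒ D = (0, -1/2)
2. E is the midpoint of AC ⇒ E = (1/2, 0)
through D parallel to EQ: direction (3/2, 1); meets EA at B = (3/4, 0)
B = E + t·(A−E) with t = 1/2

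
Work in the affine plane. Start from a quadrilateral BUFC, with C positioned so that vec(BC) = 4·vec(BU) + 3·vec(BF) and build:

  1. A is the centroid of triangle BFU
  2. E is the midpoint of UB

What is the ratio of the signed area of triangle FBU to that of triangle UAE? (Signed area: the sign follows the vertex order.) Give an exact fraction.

Work in coordinates with B = (0, 0), U = (1, 0), F = (0, 1), C = (4, 3).
1. A is the centroid of triangle BFU ⇒ A = (1/3, 1/3)
2. E is the midpoint of UB ⇒ E = (1/2, 0)
2·[FBU] = 1, 2·[UAE] = 1/6
[FBU]:[UAE] = 1:1/6 = 6

[FBU]:[UAE] = 6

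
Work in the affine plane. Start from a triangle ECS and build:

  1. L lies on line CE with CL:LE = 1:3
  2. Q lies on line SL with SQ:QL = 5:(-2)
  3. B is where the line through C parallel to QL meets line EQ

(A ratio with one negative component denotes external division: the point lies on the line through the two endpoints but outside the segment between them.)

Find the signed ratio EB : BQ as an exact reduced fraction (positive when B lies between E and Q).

EB:BQ = -4

Set E = (0, 0), C = (1, 0), S = (0, 1); any affine frame gives the same invariant.
1. L lies on line CE with CL:LE = 1:3 ⇒ L = (3/4, 0)
2. Q lies on line SL with SQ:QL = 5:(-2) ⇒ Q = (5/4, -2/3)
3. B is where the line through C parallel to QL meets line EQ ⇒ B = (5/3, -8/9)
B = E + t·(Q−E) with t = 4/3, so EB:BQ = t:(1−t) = 4/3:-1/3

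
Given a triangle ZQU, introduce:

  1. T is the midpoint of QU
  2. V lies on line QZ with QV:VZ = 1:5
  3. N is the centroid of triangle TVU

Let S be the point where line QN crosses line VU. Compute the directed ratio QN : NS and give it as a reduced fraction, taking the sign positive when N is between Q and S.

Assign Z = (0, 0), Q = (1, 0), U = (0, 1) — the answer is frame-independent, so this choice is without loss of generality.
1. T is the midpoint of QU ⇒ T = (1/2, 1/2)
2. V lies on line QZ with QV:VZ = 1:5 ⇒ V = (5/6, 0)
3. N is the centroid of triangle TVU ⇒ N = (4/9, 1/2)
line QN meets VU at S = (1/3, 3/5)
N = Q + t·(S−Q) with t = 5/6, so QN:NS = 5/6:1/6

QN:NS = 5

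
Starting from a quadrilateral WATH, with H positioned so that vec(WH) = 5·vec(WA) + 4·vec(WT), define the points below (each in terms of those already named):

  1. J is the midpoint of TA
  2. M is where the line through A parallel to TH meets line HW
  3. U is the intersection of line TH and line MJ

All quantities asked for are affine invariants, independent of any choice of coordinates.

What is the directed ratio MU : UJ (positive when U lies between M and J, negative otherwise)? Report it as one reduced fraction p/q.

Set W = (0, 0), A = (1, 0), T = (0, 1), H = (5, 4); any affine frame gives the same invariant.
1. J is the midpoint of TA ⇒ J = (1/2, 1/2)
2. M is where the line through A parallel to TH meets line HW ⇒ M = (-3, -12/5)
3. U is the intersection of line TH and line MJ ⇒ U = (4, 17/5)
U = M + t·(J−M) with t = 2, so MU:UJ = t:(1−t) = 2:-1

MU:UJ = -2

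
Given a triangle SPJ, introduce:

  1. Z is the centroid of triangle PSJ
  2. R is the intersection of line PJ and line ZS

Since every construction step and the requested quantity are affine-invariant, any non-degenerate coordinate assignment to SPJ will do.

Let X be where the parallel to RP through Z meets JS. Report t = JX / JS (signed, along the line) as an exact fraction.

Set S = (0, 0), P = (1, 0), J = (0, 1); any affine frame gives the same invariant.
1. Z is the centroid of triangle PSJ ⇒ Z = (1/3, 1/3)
2. R is the intersection of line PJ and line ZS ⇒ R = (1/2, 1/2)
through Z parallel to RP: direction (1/2, -1/2); meets JS at X = (0, 2/3)
X = J + t·(S−J) with t = 1/3

t = 1/3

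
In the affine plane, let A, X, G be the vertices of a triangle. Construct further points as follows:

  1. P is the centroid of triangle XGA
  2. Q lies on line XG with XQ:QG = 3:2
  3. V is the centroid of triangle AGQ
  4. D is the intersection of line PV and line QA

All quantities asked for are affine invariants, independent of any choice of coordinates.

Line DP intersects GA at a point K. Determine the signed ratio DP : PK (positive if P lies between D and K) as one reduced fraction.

Choose coordinates A = (0, 0), X = (1, 0), G = (0, 1).
1. P is the centroid of triangle XGA ⇒ P = (1/3, 1/3)
2. Q lies on line XG with XQ:QG = 3:2 ⇒ Q = (2/5, 3/5)
3. V is the centroid of triangle AGQ ⇒ V = (2/15, 8/15)
4. D is the intersection of line PV and line QA ⇒ D = (4/15, 2/5)
line DP meets GA at K = (0, 2/3)
P = D + t·(K−D) with t = -1/4, so DP:PK = -1/4:5/4

DP:PK = -1/5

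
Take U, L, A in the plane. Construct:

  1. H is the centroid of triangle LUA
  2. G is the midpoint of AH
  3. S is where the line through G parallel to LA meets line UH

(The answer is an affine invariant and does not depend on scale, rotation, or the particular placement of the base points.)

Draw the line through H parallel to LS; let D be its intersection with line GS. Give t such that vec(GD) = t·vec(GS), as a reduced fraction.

Choose coordinates U = (0, 0), L = (1, 0), A = (0, 1).
1. H is the centroid of triangle LUA ⇒ H = (1/3, 1/3)
2. G is the midpoint of AH ⇒ G = (1/6, 2/3)
3. S is where the line through G parallel to LA meets line UH ⇒ S = (5/12, 5/12)
through H parallel to LS: direction (-7/12, 5/12); meets GS at D = (11/12, -1/12)
D = G + t·(S−G) with t = 3

t = 3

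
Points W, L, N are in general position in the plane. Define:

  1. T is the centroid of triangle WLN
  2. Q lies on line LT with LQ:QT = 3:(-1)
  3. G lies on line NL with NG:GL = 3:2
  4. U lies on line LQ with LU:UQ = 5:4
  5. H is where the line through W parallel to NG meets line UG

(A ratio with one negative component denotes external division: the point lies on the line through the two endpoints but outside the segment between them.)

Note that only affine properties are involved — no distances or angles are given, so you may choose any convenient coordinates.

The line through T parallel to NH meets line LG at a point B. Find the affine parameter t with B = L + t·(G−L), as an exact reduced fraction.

t = 17/10

Set W = (0, 0), L = (1, 0), N = (0, 1); any affine frame gives the same invariant.
1. T is the centroid of triangle WLN ⇒ T = (1/3, 1/3)
2. Q lies on line LT with LQ:QT = 3:(-1) ⇒ Q = (0, 1/2)
3. G lies on line NL with NG:GL = 3:2 ⇒ G = (3/5, 2/5)
4. U lies on line LQ with LU:UQ = 5:4 ⇒ U = (4/9, 5/18)
5. H is where the line through W parallel to NG meets line UG ⇒ H = (1/25, -1/25)
through T parallel to NH: direction (1/25, -26/25); meets LG at B = (8/25, 17/25)
B = L + t·(G−L) with t = 17/10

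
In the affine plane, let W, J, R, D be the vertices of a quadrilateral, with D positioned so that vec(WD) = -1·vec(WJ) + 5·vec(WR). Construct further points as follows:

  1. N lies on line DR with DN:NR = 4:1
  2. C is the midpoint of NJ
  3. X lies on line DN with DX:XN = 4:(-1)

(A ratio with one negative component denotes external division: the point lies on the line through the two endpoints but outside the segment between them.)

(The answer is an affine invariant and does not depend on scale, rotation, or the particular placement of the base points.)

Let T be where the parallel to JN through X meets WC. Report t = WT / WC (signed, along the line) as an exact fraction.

t = 5/9

Set W = (0, 0), J = (1, 0), R = (0, 1), D = (-1, 5); any affine frame gives the same invariant.
1. N lies on line DR with DN:NR = 4:1 ⇒ N = (-1/5, 9/5)
2. C is the midpoint of NJ ⇒ C = (2/5, 9/10)
3. X lies on line DN with DX:XN = 4:(-1) ⇒ X = (1/15, 11/15)
through X parallel to JN: direction (-6/5, 9/5); meets WC at T = (2/9, 1/2)
T = W + t·(C−W) with t = 5/9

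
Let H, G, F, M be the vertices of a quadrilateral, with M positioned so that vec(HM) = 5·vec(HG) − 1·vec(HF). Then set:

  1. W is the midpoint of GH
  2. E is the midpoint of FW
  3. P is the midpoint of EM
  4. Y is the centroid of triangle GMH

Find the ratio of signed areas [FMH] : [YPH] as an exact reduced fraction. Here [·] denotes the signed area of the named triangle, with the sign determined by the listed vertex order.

Choose coordinates H = (0, 0), G = (1, 0), F = (0, 1), M = (5, -1).
1. W is the midpoint of GH ⇒ W = (1/2, 0)
2. E is the midpoint of FW ⇒ E = (1/4, 1/2)
3. P is the midpoint of EM ⇒ P = (21/8, -1/4)
4. Y is the centroid of triangle GMH ⇒ Y = (2, -1/3)
2·[FMH] = -5, 2·[YPH] = 3/8
[FMH]:[YPH] = -5:3/8 = -40/3

[FMH]:[YPH] = -40/3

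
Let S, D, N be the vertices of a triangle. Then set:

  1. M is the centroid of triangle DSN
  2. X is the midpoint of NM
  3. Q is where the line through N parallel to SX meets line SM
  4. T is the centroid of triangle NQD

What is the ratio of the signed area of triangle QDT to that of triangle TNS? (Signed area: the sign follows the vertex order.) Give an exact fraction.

[QDT]:[TNS] = 5/2

Choose coordinates S = (0, 0), D = (1, 0), N = (0, 1).
1. M is the centroid of triangle DSN ⇒ M = (1/3, 1/3)
2. X is the midpoint of NM ⇒ X = (1/6, 2/3)
3. Q is where the line through N parallel to SX meets line SM ⇒ Q = (-1/3, -1/3)
4. T is the centroid of triangle NQD ⇒ T = (2/9, 2/9)
2·[QDT] = 5/9, 2·[TNS] = 2/9
[QDT]:[TNS] = 5/9:2/9 = 5/2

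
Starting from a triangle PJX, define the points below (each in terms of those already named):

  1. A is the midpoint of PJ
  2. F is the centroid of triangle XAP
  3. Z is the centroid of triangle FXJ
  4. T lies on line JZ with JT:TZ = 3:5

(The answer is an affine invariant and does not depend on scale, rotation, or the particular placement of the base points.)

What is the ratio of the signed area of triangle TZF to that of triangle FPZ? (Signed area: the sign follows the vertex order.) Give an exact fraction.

Work in coordinates with P = (0, 0), J = (1, 0), X = (0, 1).
1. A is the midpoint of PJ ⇒ A = (1/2, 0)
2. F is the centroid of triangle XAP ⇒ F = (1/6, 1/3)
3. Z is the centroid of triangle FXJ ⇒ Z = (7/18, 4/9)
4. T lies on line JZ with JT:TZ = 3:5 ⇒ T = (37/48, 1/6)
2·[TZF] = 5/48, 2·[FPZ] = 1/18
[TZF]:[FPZ] = 5/48:1/18 = 15/8

[TZF]:[FPZ] = 15/8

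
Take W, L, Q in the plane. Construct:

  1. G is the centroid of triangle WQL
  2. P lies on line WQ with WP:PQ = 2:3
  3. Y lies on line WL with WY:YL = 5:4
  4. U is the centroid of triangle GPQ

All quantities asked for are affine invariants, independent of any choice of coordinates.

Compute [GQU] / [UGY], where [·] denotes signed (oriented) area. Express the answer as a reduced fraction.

[GQU]:[UGY] = -27/8

Assign W = (0, 0), L = (1, 0), Q = (0, 1) — the answer is frame-independent, so this choice is without loss of generality.
1. G is the centroid of triangle WQL ⇒ G = (1/3, 1/3)
2. P lies on line WQ with WP:PQ = 2:3 ⇒ P = (0, 2/5)
3. Y lies on line WL with WY:YL = 5:4 ⇒ Y = (5/9, 0)
4. U is the centroid of triangle GPQ ⇒ U = (1/9, 26/45)
2·[GQU] = 1/15, 2·[UGY] = -8/405
[GQU]:[UGY] = 1/15:-8/405 = -27/8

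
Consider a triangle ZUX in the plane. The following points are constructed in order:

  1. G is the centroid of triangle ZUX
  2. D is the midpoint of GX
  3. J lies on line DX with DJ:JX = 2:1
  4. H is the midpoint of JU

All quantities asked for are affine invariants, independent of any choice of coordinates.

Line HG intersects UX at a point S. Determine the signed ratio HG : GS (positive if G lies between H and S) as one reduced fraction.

Choose coordinates Z = (0, 0), U = (1, 0), X = (0, 1).
1. G is the centroid of triangle ZUX ⇒ G = (1/3, 1/3)
2. D is the midpoint of GX ⇒ D = (1/6, 2/3)
3. J lies on line DX with DJ:JX = 2:1 ⇒ J = (1/18, 8/9)
4. H is the midpoint of JU ⇒ H = (19/36, 4/9)
line HG meets UX at S = (6/11, 5/11)
G = H + t·(S−H) with t = -11, so HG:GS = -11:12

HG:GS = -11/12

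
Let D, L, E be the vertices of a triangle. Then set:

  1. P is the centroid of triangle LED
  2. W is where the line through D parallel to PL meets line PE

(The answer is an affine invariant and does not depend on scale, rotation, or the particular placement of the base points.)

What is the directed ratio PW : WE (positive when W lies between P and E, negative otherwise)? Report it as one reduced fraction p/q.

PW:WE = -1/2

Work in coordinates with D = (0, 0), L = (1, 0), E = (0, 1).
1. P is the centroid of triangle LED ⇒ P = (1/3, 1/3)
2. W is where the line through D parallel to PL meets line PE ⇒ W = (2/3, -1/3)
W = P + t·(E−P) with t = -1, so PW:WE = t:(1−t) = -1:2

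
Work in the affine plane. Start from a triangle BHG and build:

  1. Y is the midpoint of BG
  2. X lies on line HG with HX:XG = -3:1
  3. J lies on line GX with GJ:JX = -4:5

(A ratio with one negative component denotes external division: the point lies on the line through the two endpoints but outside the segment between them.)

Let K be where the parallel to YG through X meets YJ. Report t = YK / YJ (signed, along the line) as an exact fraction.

t = -1/4

Assign B = (0, 0), H = (1, 0), G = (0, 1) — the answer is frame-independent, so this choice is without loss of generality.
1. Y is the midpoint of BG ⇒ Y = (0, 1/2)
2. X lies on line HG with HX:XG = -3:1 ⇒ X = (-1/2, 3/2)
3. J lies on line GX with GJ:JX = -4:5 ⇒ J = (2, -1)
through X parallel to YG: direction (0, 1/2); meets YJ at K = (-1/2, 7/8)
K = Y + t·(J−Y) with t = -1/4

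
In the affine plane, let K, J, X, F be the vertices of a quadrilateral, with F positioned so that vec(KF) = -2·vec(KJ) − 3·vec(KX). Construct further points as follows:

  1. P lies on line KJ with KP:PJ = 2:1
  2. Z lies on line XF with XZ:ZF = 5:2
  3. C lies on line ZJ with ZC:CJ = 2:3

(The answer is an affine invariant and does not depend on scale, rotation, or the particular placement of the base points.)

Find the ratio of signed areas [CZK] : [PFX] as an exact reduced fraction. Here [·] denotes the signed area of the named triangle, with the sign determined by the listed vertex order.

[CZK]:[PFX] = 39/245

Choose coordinates K = (0, 0), J = (1, 0), X = (0, 1), F = (-2, -3).
1. P lies on line KJ with KP:PJ = 2:1 ⇒ P = (2/3, 0)
2. Z lies on line XF with XZ:ZF = 5:2 ⇒ Z = (-10/7, -13/7)
3. C lies on line ZJ with ZC:CJ = 2:3 ⇒ C = (-16/35, -39/35)
2·[CZK] = -26/35, 2·[PFX] = -14/3
[CZK]:[PFX] = -26/35:-14/3 = 39/245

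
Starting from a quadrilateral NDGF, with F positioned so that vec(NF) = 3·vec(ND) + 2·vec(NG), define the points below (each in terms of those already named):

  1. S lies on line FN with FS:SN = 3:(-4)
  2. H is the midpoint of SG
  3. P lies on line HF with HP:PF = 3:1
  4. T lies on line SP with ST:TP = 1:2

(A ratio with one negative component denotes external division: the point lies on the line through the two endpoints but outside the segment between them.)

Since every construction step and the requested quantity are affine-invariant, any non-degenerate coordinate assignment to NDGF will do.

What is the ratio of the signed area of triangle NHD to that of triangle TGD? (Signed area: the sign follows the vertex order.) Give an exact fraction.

Choose coordinates N = (0, 0), D = (1, 0), G = (0, 1), F = (3, 2).
1. S lies on line FN with FS:SN = 3:(-4) ⇒ S = (12, 8)
2. H is the midpoint of SG ⇒ H = (6, 9/2)
3. P lies on line HF with HP:PF = 3:1 ⇒ P = (15/4, 21/8)
4. T lies on line SP with ST:TP = 1:2 ⇒ T = (37/4, 149/24)
2·[NHD] = -9/2, 2·[TGD] = 347/24
[NHD]:[TGD] = -9/2:347/24 = -108/347

[NHD]:[TGD] = -108/347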